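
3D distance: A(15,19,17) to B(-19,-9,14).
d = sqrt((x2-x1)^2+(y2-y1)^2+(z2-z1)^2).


dx=-34, dy=-28, dz=-3
d = sqrt(1156+784+9) = sqrt(1949) = 44.1475

44.1475


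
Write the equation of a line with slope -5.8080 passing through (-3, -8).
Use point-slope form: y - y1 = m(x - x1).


y + 8 = -5.8080(x + 3)
y = -5.8080x - 8 + 5.8080*(-3)
y = -5.8080x - 25.4240

y = -5.8080x - 25.4240


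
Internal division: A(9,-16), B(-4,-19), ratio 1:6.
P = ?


Px = (1*(-4) + 6*9)/7 = 50/7 = 7.1429
Py = (1*(-19) + 6*(-16))/7 = -115/7 = -16.4286

P = (7.1429, -16.4286)


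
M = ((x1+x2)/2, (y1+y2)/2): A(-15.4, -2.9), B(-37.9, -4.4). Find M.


Mx = (-15.4 - 37.9)/2 = -53.3/2 = -26.6500
My = (-2.9 - 4.4)/2 = -7.3/2 = -3.6500

(-26.6500, -3.6500)


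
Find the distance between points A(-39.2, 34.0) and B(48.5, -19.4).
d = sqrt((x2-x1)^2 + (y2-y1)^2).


dx = 48.5 + 39.2 = 87.7
dy = -19.4 - 34.0 = -53.4
d = sqrt(7691.29 + 2851.56) = sqrt(10542.85) = 102.6784

102.6784


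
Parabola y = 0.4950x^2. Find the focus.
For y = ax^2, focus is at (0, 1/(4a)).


a = 0.4950
4a = 1.9800
focus = (0, 1/1.9800) = (0, 0.5051)

Focus = (0, 0.5051)


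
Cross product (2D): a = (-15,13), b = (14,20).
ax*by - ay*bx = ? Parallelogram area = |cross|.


cross = -15*20 - 13*14 = -300 - 182 = -482
Parallelogram area = |-482| = 482

cross = -482, parallelogram area = 482


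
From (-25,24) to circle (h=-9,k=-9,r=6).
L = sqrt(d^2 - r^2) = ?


d = sqrt((-25+ 9)^2 + (24+ 9)^2) = sqrt(256+1089) = 36.6742
L = sqrt(1345.0000 - 36) = sqrt(1309.0000) = 36.1801

36.1801


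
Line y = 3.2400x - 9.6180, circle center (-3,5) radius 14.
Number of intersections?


Substitute y = 3.2400x - 9.6180: (x+ 3)^2 + (3.2400x- 9.6180-5)^2 = 196
Expand to Ax^2 + Bx + C = 0, where b-k = -14.618
A = 1+m^2 = 11.4976
B = 2(m(b-k) - h) = 2(3.2400*(-14.618) + 3) = -88.72464
C = h^2 + (b-k)^2 - r^2 = 9 + 213.685924 - 196 = 26.685924
disc = B^2-4AC = 7872.0617 - 1227.2963 = 6644.7654
disc > 0

2 intersection points


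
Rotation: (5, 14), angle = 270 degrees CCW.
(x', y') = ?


cos(270) = 0, sin(270) = -1
x' = 5*0 - 14*(-1) = 14
y' = 5*(-1) + 14*0 = -5

(14, -5)


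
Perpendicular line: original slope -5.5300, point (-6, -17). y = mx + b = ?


Perpendicular slope = -1/m1 = -1/(-5.5300) = 0.1808
b2 = y0 - m2*x0 = -17 - 6/(-5.5300) = -17 + 1.0850 = -15.9150

y = 0.1808x - 15.9150


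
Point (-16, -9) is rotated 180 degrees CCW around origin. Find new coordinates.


cos(180) = -1, sin(180) = 0
x' = -16*(-1) + 9*0 = 16
y' = -16*0 - 9*(-1) = 9

(16, 9)


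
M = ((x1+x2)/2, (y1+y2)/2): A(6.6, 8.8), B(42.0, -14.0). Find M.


Mx = (6.6 + 42.0)/2 = 48.6/2 = 24.3000
My = (8.8 - 14.0)/2 = -5.2/2 = -2.6000

(24.3000, -2.6000)


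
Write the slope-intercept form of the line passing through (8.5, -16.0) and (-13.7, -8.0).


m = (8.0)/(-22.2) = -0.3604
b = y1 - m*x1 = -16.0 - (8.0*8.5)/(-22.2) = -16.0 + 3.0631 = -12.9369

y = -0.3604x - 12.9369


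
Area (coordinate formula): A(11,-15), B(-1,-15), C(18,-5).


11*(-15+ 5) = -110
-1*(-5+ 15) = -10
18*(-15+ 15) = 0
sum = -120
Area = |-120|/2 = 60.0000

60.0000 sq units


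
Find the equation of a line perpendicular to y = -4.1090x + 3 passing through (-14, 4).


Perpendicular slope = -1/m1 = -1/(-4.1090) = 0.2434
b2 = y0 - m2*x0 = 4 - 14/(-4.1090) = 4 + 3.4072 = 7.4072

y = 0.2434x + 7.4072


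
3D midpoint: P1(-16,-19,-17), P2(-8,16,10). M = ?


Mx = (-16- 8)/2 = -12.0000
My = (-19+16)/2 = -1.5000
Mz = (-17+10)/2 = -3.5000

M = (-12.0000, -1.5000, -3.5000)


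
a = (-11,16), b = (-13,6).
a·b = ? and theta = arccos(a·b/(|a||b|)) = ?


a·b = -11*(-13) + 16*6 = 143 + 96 = 239
|a| = sqrt(121+256) = 19.4165
|b| = sqrt(169+36) = 14.3178
cos(theta) = 239/(sqrt(377)*sqrt(205)) = 239/sqrt(77285) = 0.859707
theta = arccos(239/sqrt(77285)) = 30.7163 degrees

a·b = 239, theta = 30.7163 deg


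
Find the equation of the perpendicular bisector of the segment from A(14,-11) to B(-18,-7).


Midpoint = (-2, -9)
Slope of AB = dy/dx = 4/(-32) = -0.1250
Perp slope = -dx/dy = 32/4 = 8.0000
b = My - (perp slope)*Mx = -9 + (-32*(-2))/4 = -9 + 16.0000 = 7.0000

y = 8.0000x + 7.0000


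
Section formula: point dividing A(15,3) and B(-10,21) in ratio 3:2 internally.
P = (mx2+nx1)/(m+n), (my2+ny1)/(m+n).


Px = (3*(-10) + 2*15)/5 = 0/5 = 0
Py = (3*21 + 2*3)/5 = 69/5 = 13.8000

P = (0, 13.8000)


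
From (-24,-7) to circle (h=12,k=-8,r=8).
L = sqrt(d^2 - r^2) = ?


d = sqrt((-24-12)^2 + (-7+ 8)^2) = sqrt(1296+1) = 36.0139
L = sqrt(1297.0000 - 64) = sqrt(1233.0000) = 35.1141

35.1141


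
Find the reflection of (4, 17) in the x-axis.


Reflection rule for x-axis: (x, -y)
(4, 17) -> (4, -17)

(4, -17)


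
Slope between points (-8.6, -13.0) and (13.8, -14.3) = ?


dy = -14.3 + 13.0 = -1.3
dx = 13.8 + 8.6 = 22.4
m = -1.3/22.4 = -0.0580

m = -0.0580


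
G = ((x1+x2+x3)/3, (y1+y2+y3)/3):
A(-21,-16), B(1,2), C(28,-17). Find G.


Gx = (-21+1+28)/3 = 8/3 = 2.6667
Gy = (-16+2- 17)/3 = -31/3 = -10.3333

G = (2.6667, -10.3333)


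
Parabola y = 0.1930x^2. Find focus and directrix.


a = 0.1930
1/(4a) = 1.2953
Focus = (0, 1.2953)
Directrix: y = -1.2953

Focus = (0, 1.2953), Directrix: y = -1.2953


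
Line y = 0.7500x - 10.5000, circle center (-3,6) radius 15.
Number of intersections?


Substitute y = 0.7500x - 10.5000: (x+ 3)^2 + (0.7500x- 10.5000-6)^2 = 225
Expand to Ax^2 + Bx + C = 0, where b-k = -16.5
A = 1+m^2 = 1.5625
B = 2(m(b-k) - h) = 2(0.7500*(-16.5) + 3) = -18.75
C = h^2 + (b-k)^2 - r^2 = 9 + 272.25 - 225 = 56.25
disc = B^2-4AC = 351.5625 - 351.5625 = 0
disc = 0

1 intersection point (tangent)


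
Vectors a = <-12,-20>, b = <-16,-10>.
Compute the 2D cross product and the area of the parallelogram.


cross = -12*(-10) + 20*(-16) = 120 - 320 = -200
Parallelogram area = |-200| = 200

cross = -200, parallelogram area = 200


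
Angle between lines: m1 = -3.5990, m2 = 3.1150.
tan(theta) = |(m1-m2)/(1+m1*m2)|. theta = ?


m1-m2 = -6.714
1+m1*m2 = -10.210885
tan(theta) = |-6.714/(-10.210885)| = 0.657534
theta = arctan(|-6.714/(-10.210885)|) = 33.3263 degrees (acute angle)

33.3263 degrees


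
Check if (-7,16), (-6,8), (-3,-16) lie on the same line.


-7*(8+ 16) - 6*(-16-16) - 3*(16-8)
= -168 + 192 - 24 = 0

Yes, collinear (determinant = 0)


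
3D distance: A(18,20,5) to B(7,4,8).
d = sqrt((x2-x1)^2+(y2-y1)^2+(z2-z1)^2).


dx=-11, dy=-16, dz=3
d = sqrt(121+256+9) = sqrt(386) = 19.6469

19.6469


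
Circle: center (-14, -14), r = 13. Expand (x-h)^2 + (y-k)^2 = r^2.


(x+ 14)^2 + (y+ 14)^2 = 13^2
D = -2h = 28, E = -2k = 28
F = h^2+k^2-r^2 = 196+196-169 = 223

x^2 + y^2 + 28x + 28y + 223 = 0


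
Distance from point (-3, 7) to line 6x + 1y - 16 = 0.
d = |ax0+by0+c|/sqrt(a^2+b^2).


|6*(-3) + 1*7 - 16| = |-27| = 27
sqrt(36 + 1) = sqrt(37) = 6.0828
d = 27/sqrt(37) = 4.4388

4.4388


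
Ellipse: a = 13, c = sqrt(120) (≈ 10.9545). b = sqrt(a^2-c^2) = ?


b^2 = 13^2 - (sqrt(120))^2 = 169 - 120 = 49
b = sqrt(49) = 7

b = 7


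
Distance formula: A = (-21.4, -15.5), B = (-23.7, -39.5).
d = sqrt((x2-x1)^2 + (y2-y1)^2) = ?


dx = -23.7 + 21.4 = -2.3
dy = -39.5 + 15.5 = -24.0
d = sqrt(5.29 + 576.0) = sqrt(581.29) = 24.1100

24.1100


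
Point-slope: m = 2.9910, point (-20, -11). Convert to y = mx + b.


y + 11 = 2.9910(x + 20)
y = 2.9910x - 11 - 2.9910*(-20)
y = 2.9910x + 48.8200

y = 2.9910x + 48.8200


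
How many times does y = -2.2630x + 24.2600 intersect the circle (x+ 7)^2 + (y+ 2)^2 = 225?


Substitute y = -2.2630x + 24.2600: (x+ 7)^2 + (-2.2630x+24.2600+ 2)^2 = 225
Expand to Ax^2 + Bx + C = 0, where b-k = 26.26
A = 1+m^2 = 6.121169
B = 2(m(b-k) - h) = 2(-2.2630*26.26 + 7) = -104.85276
C = h^2 + (b-k)^2 - r^2 = 49 + 689.5876 - 225 = 513.5876
disc = B^2-4AC = 10994.1013 - 12575.0260 = -1580.9247
disc < 0

0 intersection points


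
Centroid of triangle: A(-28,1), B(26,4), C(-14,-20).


Gx = (-28+26- 14)/3 = -16/3 = -5.3333
Gy = (1+4- 20)/3 = -15/3 = -5.0000

G = (-5.3333, -5.0000)


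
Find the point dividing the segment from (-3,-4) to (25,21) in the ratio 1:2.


Px = (1*25 + 2*(-3))/3 = 19/3 = 6.3333
Py = (1*21 + 2*(-4))/3 = 13/3 = 4.3333

P = (6.3333, 4.3333)


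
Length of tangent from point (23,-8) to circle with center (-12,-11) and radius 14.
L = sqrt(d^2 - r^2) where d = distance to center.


d = sqrt((23+ 12)^2 + (-8+ 11)^2) = sqrt(1225+9) = 35.1283
L = sqrt(1234.0000 - 196) = sqrt(1038.0000) = 32.2180

32.2180


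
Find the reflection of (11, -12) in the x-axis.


Reflection rule for x-axis: (x, -y)
(11, -12) -> (11, 12)

(11, 12)


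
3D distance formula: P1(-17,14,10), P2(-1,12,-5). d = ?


dx=16, dy=-2, dz=-15
d = sqrt(256+4+225) = sqrt(485) = 22.0227

22.0227


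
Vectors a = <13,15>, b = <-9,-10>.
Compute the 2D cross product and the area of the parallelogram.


cross = 13*(-10) - 15*(-9) = -130 + 135 = 5
Parallelogram area = |5| = 5

cross = 5, parallelogram area = 5


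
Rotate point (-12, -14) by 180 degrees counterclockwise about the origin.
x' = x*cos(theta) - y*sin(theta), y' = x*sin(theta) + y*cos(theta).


cos(180) = -1, sin(180) = 0
x' = -12*(-1) + 14*0 = 12
y' = -12*0 - 14*(-1) = 14

(12, 14)


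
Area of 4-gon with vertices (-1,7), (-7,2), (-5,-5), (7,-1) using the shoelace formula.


sum(xi*y_{i+1}) = -1*2 - 7*(-5) - 5*(-1) + 7*7 = 87
sum(yi*x_{i+1}) = 7*(-7) + 2*(-5) - 5*7 - 1*(-1) = -93
Area = |87 + 93|/2 = 180/2 = 90.0000

90.0000 sq units


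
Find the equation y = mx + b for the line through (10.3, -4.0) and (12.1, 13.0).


m = (17.0)/(1.8) = 9.4444
b = y1 - m*x1 = -4.0 - (17.0*10.3)/(1.8) = -4.0 - 97.2778 = -101.2778

y = 9.4444x - 101.2778


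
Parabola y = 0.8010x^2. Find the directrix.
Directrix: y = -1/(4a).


a = 0.8010
1/(4a) = 0.3121
directrix: y = -0.3121 = -0.3121

y = -0.3121


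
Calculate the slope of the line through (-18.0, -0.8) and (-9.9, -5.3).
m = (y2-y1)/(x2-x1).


dy = -5.3 + 0.8 = -4.5
dx = -9.9 + 18.0 = 8.1
m = -4.5/8.1 = -0.5556

m = -0.5556


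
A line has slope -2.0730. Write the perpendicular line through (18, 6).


Perpendicular slope = -1/m1 = -1/(-2.0730) = 0.4824
b2 = y0 - m2*x0 = 6 + 18/(-2.0730) = 6 - 8.6831 = -2.6831

y = 0.4824x - 2.6831


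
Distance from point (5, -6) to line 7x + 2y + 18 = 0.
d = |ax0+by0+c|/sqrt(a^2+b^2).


|7*5 + 2*(-6) + 18| = |41| = 41
sqrt(49 + 4) = sqrt(53) = 7.2801
d = 41/sqrt(53) = 5.6318

5.6318


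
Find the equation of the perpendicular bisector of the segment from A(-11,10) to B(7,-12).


Midpoint = (-2, -1)
Slope of AB = dy/dx = -22/18 = -1.2222
Perp slope = -dx/dy = 18/22 = 0.8182
b = My - (perp slope)*Mx = -1 + (18*(-2))/(-22) = -1 + 1.6364 = 0.6364

y = 0.8182x + 0.6364


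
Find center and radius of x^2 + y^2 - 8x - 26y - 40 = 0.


h = -D/2 = 8/2 = 4
k = -E/2 = 26/2 = 13
r^2 = h^2 + k^2 - F = 16 + 169 + 40 = 225
r = 15

Center (4, 13), radius = 15


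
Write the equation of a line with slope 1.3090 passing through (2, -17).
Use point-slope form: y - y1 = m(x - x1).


y + 17 = 1.3090(x - 2)
y = 1.3090x - 17 - 1.3090*2
y = 1.3090x - 19.6180

y = 1.3090x - 19.6180


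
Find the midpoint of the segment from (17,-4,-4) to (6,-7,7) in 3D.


Mx = (17+6)/2 = 11.5000
My = (-4- 7)/2 = -5.5000
Mz = (-4+7)/2 = 1.5000

M = (11.5000, -5.5000, 1.5000)


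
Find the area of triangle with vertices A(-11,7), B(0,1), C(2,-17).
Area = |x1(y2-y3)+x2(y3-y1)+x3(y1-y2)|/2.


-11*(1+ 17) = -198
0*(-17-7) = 0
2*(7-1) = 12
sum = -186
Area = |-186|/2 = 93.0000

93.0000 sq units


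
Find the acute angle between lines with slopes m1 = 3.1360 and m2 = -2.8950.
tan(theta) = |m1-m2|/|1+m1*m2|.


m1-m2 = 6.031
1+m1*m2 = -8.07872
tan(theta) = |6.031/(-8.07872)| = 0.746529
theta = arctan(|6.031/(-8.07872)|) = 36.7424 degrees (acute angle)

36.7424 degrees


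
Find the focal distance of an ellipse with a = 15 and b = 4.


c^2 = 15^2 - 4^2 = 225 - 16 = 209
c = sqrt(209) = 14.4568

c = 14.4568


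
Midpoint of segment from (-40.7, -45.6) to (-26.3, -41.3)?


Mx = (-40.7 - 26.3)/2 = -67.0/2 = -33.5000
My = (-45.6 - 41.3)/2 = -86.9/2 = -43.4500

(-33.5000, -43.4500)


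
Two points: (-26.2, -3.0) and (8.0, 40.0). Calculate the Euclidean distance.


dx = 8.0 + 26.2 = 34.2
dy = 40.0 + 3.0 = 43.0
d = sqrt(1169.64 + 1849.0) = sqrt(3018.64) = 54.9422

54.9422


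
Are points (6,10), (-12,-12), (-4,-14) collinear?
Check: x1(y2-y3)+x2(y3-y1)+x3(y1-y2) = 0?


6*(-12+ 14) - 12*(-14-10) - 4*(10+ 12)
= 12 + 288 - 88 = 212

No, not collinear (determinant = 212)


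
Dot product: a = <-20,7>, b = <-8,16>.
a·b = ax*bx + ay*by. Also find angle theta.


a·b = -20*(-8) + 7*16 = 160 + 112 = 272
|a| = sqrt(400+49) = 21.1896
|b| = sqrt(64+256) = 17.8885
cos(theta) = 272/(sqrt(449)*sqrt(320)) = 272/sqrt(143680) = 0.717581
theta = arccos(272/sqrt(143680)) = 44.1449 degrees

a·b = 272, theta = 44.1449 deg


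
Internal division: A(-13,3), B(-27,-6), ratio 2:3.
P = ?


Px = (2*(-27) + 3*(-13))/5 = -93/5 = -18.6000
Py = (2*(-6) + 3*3)/5 = -3/5 = -0.6000

P = (-18.6000, -0.6000)


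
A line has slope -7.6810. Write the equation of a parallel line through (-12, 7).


Parallel lines have equal slopes.
m2 = -7.6810
b2 = 7 + 7.6810*(-12) = -85.1720

y = -7.6810x - 85.1720


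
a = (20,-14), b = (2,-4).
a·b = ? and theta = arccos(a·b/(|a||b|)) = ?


a·b = 20*2 - 14*(-4) = 40 + 56 = 96
|a| = sqrt(400+196) = 24.4131
|b| = sqrt(4+16) = 4.4721
cos(theta) = 96/(sqrt(596)*sqrt(20)) = 96/sqrt(11920) = 0.879292
theta = arccos(96/sqrt(11920)) = 28.4429 degrees

a·b = 96, theta = 28.4429 deg


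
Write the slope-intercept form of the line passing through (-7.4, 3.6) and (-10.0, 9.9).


m = (6.3)/(-2.6) = -2.4231
b = y1 - m*x1 = 3.6 - (6.3*(-7.4))/(-2.6) = 3.6 - 17.9308 = -14.3308

y = -2.4231x - 14.3308


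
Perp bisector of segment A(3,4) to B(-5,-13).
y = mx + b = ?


Midpoint = (-1, -4.5)
Slope of AB = dy/dx = -17/(-8) = 2.1250
Perp slope = -dx/dy = -8/17 = -0.4706
b = My - (perp slope)*Mx = -4.5 + (-8*(-1))/(-17) = -4.5 - 0.4706 = -4.9706

y = -0.4706x - 4.9706


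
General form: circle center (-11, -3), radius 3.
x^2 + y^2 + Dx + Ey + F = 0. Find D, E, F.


(x+ 11)^2 + (y+ 3)^2 = 3^2
D = -2h = 22, E = -2k = 6
F = h^2+k^2-r^2 = 121+9-9 = 121

D = 22, E = 6, F = 121


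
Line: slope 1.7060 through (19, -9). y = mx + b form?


y + 9 = 1.7060(x - 19)
y = 1.7060x - 9 - 1.7060*19
y = 1.7060x - 41.4140

y = 1.7060x - 41.4140


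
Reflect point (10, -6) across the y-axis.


Reflection rule for y-axis: (-x, y)
(10, -6) -> (-10, -6)

(-10, -6)


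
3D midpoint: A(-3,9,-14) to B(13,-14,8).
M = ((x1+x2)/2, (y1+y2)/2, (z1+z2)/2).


Mx = (-3+13)/2 = 5.0000
My = (9- 14)/2 = -2.5000
Mz = (-14+8)/2 = -3.0000

M = (5.0000, -2.5000, -3.0000)


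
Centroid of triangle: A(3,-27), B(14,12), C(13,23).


Gx = (3+14+13)/3 = 30/3 = 10.0000
Gy = (-27+12+23)/3 = 8/3 = 2.6667

G = (10.0000, 2.6667)


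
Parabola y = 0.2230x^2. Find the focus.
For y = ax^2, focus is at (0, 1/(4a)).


a = 0.2230
4a = 0.8920
focus = (0, 1/0.8920) = (0, 1.1211)

Focus = (0, 1.1211)


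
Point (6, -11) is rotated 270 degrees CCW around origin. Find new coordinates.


cos(270) = 0, sin(270) = -1
x' = 6*0 + 11*(-1) = -11
y' = 6*(-1) - 11*0 = -6

(-11, -6)


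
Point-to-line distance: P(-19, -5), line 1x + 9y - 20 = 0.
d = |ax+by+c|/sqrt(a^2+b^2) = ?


|1*(-19) + 9*(-5) - 20| = |-84| = 84
sqrt(1 + 81) = sqrt(82) = 9.0554
d = 84/sqrt(82) = 9.2762

9.2762


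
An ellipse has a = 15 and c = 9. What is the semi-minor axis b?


b^2 = 15^2 - (9)^2 = 225 - 81 = 144
b = sqrt(144) = 12

b = 12


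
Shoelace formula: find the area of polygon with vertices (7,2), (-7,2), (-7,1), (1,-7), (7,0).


sum(xi*y_{i+1}) = 7*2 - 7*1 - 7*(-7) + 1*0 + 7*2 = 70
sum(yi*x_{i+1}) = 2*(-7) + 2*(-7) + 1*1 - 7*7 + 0*7 = -76
Area = |70 + 76|/2 = 146/2 = 73.0000

73.0000 sq units


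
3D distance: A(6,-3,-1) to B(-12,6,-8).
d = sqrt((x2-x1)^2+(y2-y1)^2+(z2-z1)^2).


dx=-18, dy=9, dz=-7
d = sqrt(324+81+49) = sqrt(454) = 21.3073

21.3073


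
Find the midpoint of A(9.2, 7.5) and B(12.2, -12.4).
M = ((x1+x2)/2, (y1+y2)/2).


Mx = (9.2 + 12.2)/2 = 21.4/2 = 10.7000
My = (7.5 - 12.4)/2 = -4.9/2 = -2.4500

(10.7000, -2.4500)


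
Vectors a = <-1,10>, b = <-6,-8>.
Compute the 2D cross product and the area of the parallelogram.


cross = -1*(-8) - 10*(-6) = 8 + 60 = 68
Parallelogram area = |68| = 68

cross = 68, parallelogram area = 68


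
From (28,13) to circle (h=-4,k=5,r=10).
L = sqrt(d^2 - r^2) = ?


d = sqrt((28+ 4)^2 + (13-5)^2) = sqrt(1024+64) = 32.9848
L = sqrt(1088.0000 - 100) = sqrt(988.0000) = 31.4325

31.4325


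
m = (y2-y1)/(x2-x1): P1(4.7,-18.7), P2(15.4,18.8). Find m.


dy = 18.8 + 18.7 = 37.5
dx = 15.4 - 4.7 = 10.7
m = 37.5/10.7 = 3.5047

m = 3.5047


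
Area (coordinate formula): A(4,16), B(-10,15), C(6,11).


4*(15-11) = 16
-10*(11-16) = 50
6*(16-15) = 6
sum = 72
Area = |72|/2 = 36.0000

36.0000 sq units


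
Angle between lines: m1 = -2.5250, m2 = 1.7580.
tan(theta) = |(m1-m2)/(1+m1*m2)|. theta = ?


m1-m2 = -4.283
1+m1*m2 = -3.43895
tan(theta) = |-4.283/(-3.43895)| = 1.245438
theta = arctan(|-4.283/(-3.43895)|) = 51.2380 degrees (acute angle)

51.2380 degrees


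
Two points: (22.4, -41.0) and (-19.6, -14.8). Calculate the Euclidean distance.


dx = -19.6 - 22.4 = -42.0
dy = -14.8 + 41.0 = 26.2
d = sqrt(1764.0 + 686.44) = sqrt(2450.44) = 49.5019

49.5019


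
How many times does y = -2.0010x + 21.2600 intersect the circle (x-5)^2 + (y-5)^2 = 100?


Substitute y = -2.0010x + 21.2600: (x-5)^2 + (-2.0010x+21.2600-5)^2 = 100
Expand to Ax^2 + Bx + C = 0, where b-k = 16.26
A = 1+m^2 = 5.004001
B = 2(m(b-k) - h) = 2(-2.0010*16.26 - 5) = -75.07252
C = h^2 + (b-k)^2 - r^2 = 25 + 264.3876 - 100 = 189.3876
disc = B^2-4AC = 5635.8833 - 3790.7830 = 1845.1003
disc > 0

2 intersection points


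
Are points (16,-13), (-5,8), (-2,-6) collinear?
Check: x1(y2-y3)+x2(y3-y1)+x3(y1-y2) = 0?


16*(8+ 6) - 5*(-6+ 13) - 2*(-13-8)
= 224 - 35 + 42 = 231

No, not collinear (determinant = 231)


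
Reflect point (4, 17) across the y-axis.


Reflection rule for y-axis: (-x, y)
(4, 17) -> (-4, 17)

(-4, 17)


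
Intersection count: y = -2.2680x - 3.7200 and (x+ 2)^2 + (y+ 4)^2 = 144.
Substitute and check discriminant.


Substitute y = -2.2680x - 3.7200: (x+ 2)^2 + (-2.2680x- 3.7200+ 4)^2 = 144
Expand to Ax^2 + Bx + C = 0, where b-k = 0.28
A = 1+m^2 = 6.143824
B = 2(m(b-k) - h) = 2(-2.2680*0.28 + 2) = 2.72992
C = h^2 + (b-k)^2 - r^2 = 4 + 0.0784 - 144 = -139.9216
disc = B^2-4AC = 7.4525 + 3438.6147 = 3446.0672
disc > 0

2 intersection points


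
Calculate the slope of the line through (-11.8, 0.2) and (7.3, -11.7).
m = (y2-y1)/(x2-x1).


dy = -11.7 - 0.2 = -11.9
dx = 7.3 + 11.8 = 19.1
m = -11.9/19.1 = -0.6230

m = -0.6230


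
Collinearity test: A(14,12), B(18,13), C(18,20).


14*(13-20) + 18*(20-12) + 18*(12-13)
= -98 + 144 - 18 = 28

No, not collinear (determinant = 28)


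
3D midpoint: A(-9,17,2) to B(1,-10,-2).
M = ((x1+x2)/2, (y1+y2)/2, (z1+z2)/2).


Mx = (-9+1)/2 = -4.0000
My = (17- 10)/2 = 3.5000
Mz = (2- 2)/2 = 0

M = (-4.0000, 3.5000, 0)


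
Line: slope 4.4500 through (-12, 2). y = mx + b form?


y - 2 = 4.4500(x + 12)
y = 4.4500x + 2 - 4.4500*(-12)
y = 4.4500x + 55.4000

y = 4.4500x + 55.4000


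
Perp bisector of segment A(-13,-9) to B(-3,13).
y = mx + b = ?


Midpoint = (-8, 2)
Slope of AB = dy/dx = 22/10 = 2.2000
Perp slope = -dx/dy = -10/22 = -0.4545
b = My - (perp slope)*Mx = 2 + (10*(-8))/22 = 2 - 3.6364 = -1.6364

y = -0.4545x - 1.6364


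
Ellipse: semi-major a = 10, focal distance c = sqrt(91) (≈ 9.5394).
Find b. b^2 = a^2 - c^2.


b^2 = 10^2 - (sqrt(91))^2 = 100 - 91 = 9
b = sqrt(9) = 3

b = 3


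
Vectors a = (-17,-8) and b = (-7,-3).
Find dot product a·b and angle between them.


a·b = -17*(-7) - 8*(-3) = 119 + 24 = 143
|a| = sqrt(289+64) = 18.7883
|b| = sqrt(49+9) = 7.6158
cos(theta) = 143/(sqrt(353)*sqrt(58)) = 143/sqrt(20474) = 0.999389
theta = arccos(143/sqrt(20474)) = 2.0025 degrees

a·b = 143, theta = 2.0025 deg


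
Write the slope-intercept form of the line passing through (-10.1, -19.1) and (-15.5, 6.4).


m = (25.5)/(-5.4) = -4.7222
b = y1 - m*x1 = -19.1 - (25.5*(-10.1))/(-5.4) = -19.1 - 47.6944 = -66.7944

y = -4.7222x - 66.7944


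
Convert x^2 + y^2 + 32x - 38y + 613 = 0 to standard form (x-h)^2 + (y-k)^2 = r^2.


h = -D/2 = -32/2 = -16
k = -E/2 = 38/2 = 19
r^2 = h^2 + k^2 - F = 256 + 361 - 613 = 4
r = 2

Center (-16, 19), radius = 2


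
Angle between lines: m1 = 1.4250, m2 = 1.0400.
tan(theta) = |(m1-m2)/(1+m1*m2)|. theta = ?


m1-m2 = 0.385
1+m1*m2 = 2.482
tan(theta) = |0.385/2.482| = 0.155117
theta = arctan(|0.385/2.482|) = 8.8173 degrees (acute angle)

8.8173 degrees


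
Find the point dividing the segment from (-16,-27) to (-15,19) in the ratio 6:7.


Px = (6*(-15) + 7*(-16))/13 = -202/13 = -15.5385
Py = (6*19 + 7*(-27))/13 = -75/13 = -5.7692

P = (-15.5385, -5.7692)


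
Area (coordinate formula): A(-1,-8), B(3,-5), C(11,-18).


-1*(-5+ 18) = -13
3*(-18+ 8) = -30
11*(-8+ 5) = -33
sum = -76
Area = |-76|/2 = 38.0000

38.0000 sq units


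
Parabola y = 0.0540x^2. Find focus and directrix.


a = 0.0540
1/(4a) = 4.6296
Focus = (0, 4.6296)
Directrix: y = -4.6296

Focus = (0, 4.6296), Directrix: y = -4.6296


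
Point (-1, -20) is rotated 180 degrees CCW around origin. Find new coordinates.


cos(180) = -1, sin(180) = 0
x' = -1*(-1) + 20*0 = 1
y' = -1*0 - 20*(-1) = 20

(1, 20)


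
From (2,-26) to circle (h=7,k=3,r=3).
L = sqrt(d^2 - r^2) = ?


d = sqrt((2-7)^2 + (-26-3)^2) = sqrt(25+841) = 29.4279
L = sqrt(866.0000 - 9) = sqrt(857.0000) = 29.2746

29.2746


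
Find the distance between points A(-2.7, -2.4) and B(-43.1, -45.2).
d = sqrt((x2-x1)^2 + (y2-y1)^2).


dx = -43.1 + 2.7 = -40.4
dy = -45.2 + 2.4 = -42.8
d = sqrt(1632.16 + 1831.84) = sqrt(3464.0) = 58.8558

58.8558


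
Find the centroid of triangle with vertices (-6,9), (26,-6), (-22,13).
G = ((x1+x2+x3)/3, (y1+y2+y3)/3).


Gx = (-6+26- 22)/3 = -2/3 = -0.6667
Gy = (9- 6+13)/3 = 16/3 = 5.3333

G = (-0.6667, 5.3333)


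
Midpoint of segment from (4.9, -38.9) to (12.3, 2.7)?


Mx = (4.9 + 12.3)/2 = 17.2/2 = 8.6000
My = (-38.9 + 2.7)/2 = -36.2/2 = -18.1000

(8.6000, -18.1000)


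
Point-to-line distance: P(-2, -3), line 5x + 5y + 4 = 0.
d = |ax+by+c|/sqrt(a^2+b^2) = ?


|5*(-2) + 5*(-3) + 4| = |-21| = 21
sqrt(25 + 25) = sqrt(50) = 7.0711
d = 21/sqrt(50) = 2.9698

2.9698


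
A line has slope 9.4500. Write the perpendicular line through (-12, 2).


Perpendicular slope = -1/m1 = -1/9.4500 = -0.1058
b2 = y0 - m2*x0 = 2 - 12/9.4500 = 2 - 1.2698 = 0.7302

y = -0.1058x + 0.7302


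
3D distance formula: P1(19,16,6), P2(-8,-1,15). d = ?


dx=-27, dy=-17, dz=9
d = sqrt(729+289+81) = sqrt(1099) = 33.1512

33.1512


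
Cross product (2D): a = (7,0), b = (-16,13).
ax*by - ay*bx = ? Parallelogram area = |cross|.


cross = 7*13 - 0*(-16) = 91 - 0 = 91
Parallelogram area = |91| = 91

cross = 91, parallelogram area = 91


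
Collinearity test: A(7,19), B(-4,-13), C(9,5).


7*(-13-5) - 4*(5-19) + 9*(19+ 13)
= -126 + 56 + 288 = 218

No, not collinear (determinant = 218)


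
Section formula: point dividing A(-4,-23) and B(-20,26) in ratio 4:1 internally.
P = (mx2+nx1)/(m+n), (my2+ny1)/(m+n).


Px = (4*(-20) + 1*(-4))/5 = -84/5 = -16.8000
Py = (4*26 + 1*(-23))/5 = 81/5 = 16.2000

P = (-16.8000, 16.2000)


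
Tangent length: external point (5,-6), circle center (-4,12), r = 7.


d = sqrt((5+ 4)^2 + (-6-12)^2) = sqrt(81+324) = 20.1246
L = sqrt(405.0000 - 49) = sqrt(356.0000) = 18.8680

18.8680


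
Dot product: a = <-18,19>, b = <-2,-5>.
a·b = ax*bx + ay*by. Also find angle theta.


a·b = -18*(-2) + 19*(-5) = 36 - 95 = -59
|a| = sqrt(324+361) = 26.1725
|b| = sqrt(4+25) = 5.3852
cos(theta) = -59/(sqrt(685)*sqrt(29)) = -59/sqrt(19865) = -0.418608
theta = arccos(-59/sqrt(19865)) = 114.7467 degrees

a·b = -59, theta = 114.7467 deg


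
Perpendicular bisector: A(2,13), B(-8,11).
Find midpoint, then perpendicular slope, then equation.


Midpoint = (-3, 12)
Slope of AB = dy/dx = -2/(-10) = 0.2000
Perp slope = -dx/dy = -10/2 = -5.0000
b = My - (perp slope)*Mx = 12 + (-10*(-3))/(-2) = 12 - 15.0000 = -3.0000

y = -5.0000x - 3.0000


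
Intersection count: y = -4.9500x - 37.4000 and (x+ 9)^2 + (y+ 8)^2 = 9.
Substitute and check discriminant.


Substitute y = -4.9500x - 37.4000: (x+ 9)^2 + (-4.9500x- 37.4000+ 8)^2 = 9
Expand to Ax^2 + Bx + C = 0, where b-k = -29.4
A = 1+m^2 = 25.5025
B = 2(m(b-k) - h) = 2(-4.9500*(-29.4) + 9) = 309.06
C = h^2 + (b-k)^2 - r^2 = 81 + 864.36 - 9 = 936.36
disc = B^2-4AC = 95518.0836 - 95518.0836 = 0
disc = 0

1 intersection point (tangent)


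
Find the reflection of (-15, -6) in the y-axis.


Reflection rule for y-axis: (-x, y)
(-15, -6) -> (15, -6)

(15, -6)


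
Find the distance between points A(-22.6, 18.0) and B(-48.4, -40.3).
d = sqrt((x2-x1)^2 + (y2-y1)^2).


dx = -48.4 + 22.6 = -25.8
dy = -40.3 - 18.0 = -58.3
d = sqrt(665.64 + 3398.89) = sqrt(4064.53) = 63.7537

63.7537


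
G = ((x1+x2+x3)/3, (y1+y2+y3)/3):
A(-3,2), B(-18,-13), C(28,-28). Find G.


Gx = (-3- 18+28)/3 = 7/3 = 2.3333
Gy = (2- 13- 28)/3 = -39/3 = -13.0000

G = (2.3333, -13.0000)


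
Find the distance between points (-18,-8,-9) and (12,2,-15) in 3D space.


dx=30, dy=10, dz=-6
d = sqrt(900+100+36) = sqrt(1036) = 32.1870

32.1870


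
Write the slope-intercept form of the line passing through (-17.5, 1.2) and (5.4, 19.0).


m = (17.8)/(22.9) = 0.7773
b = y1 - m*x1 = 1.2 - (17.8*(-17.5))/(22.9) = 1.2 + 13.6026 = 14.8026

y = 0.7773x + 14.8026


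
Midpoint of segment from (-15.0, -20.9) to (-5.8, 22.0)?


Mx = (-15.0 - 5.8)/2 = -20.8/2 = -10.4000
My = (-20.9 + 22.0)/2 = 1.1/2 = 0.5500

(-10.4000, 0.5500)


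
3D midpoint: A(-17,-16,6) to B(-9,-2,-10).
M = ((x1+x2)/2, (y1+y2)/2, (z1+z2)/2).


Mx = (-17- 9)/2 = -13.0000
My = (-16- 2)/2 = -9.0000
Mz = (6- 10)/2 = -2.0000

M = (-13.0000, -9.0000, -2.0000)


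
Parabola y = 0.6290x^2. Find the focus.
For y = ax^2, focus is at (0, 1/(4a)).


a = 0.6290
4a = 2.5160
focus = (0, 1/2.5160) = (0, 0.3975)

Focus = (0, 0.3975)


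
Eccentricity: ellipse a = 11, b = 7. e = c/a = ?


c = sqrt(121-49) = sqrt(72) = 8.4853
e = c/a = sqrt(72)/11 = 0.7714

e = 0.7714


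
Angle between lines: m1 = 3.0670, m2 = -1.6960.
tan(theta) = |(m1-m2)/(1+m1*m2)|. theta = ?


m1-m2 = 4.763
1+m1*m2 = -4.201632
tan(theta) = |4.763/(-4.201632)| = 1.133607
theta = arctan(|4.763/(-4.201632)|) = 48.5832 degrees (acute angle)

48.5832 degrees


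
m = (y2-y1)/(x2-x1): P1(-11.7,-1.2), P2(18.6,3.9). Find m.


dy = 3.9 + 1.2 = 5.1
dx = 18.6 + 11.7 = 30.3
m = 5.1/30.3 = 0.1683

m = 0.1683


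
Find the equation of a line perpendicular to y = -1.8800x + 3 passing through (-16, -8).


Perpendicular slope = -1/m1 = -1/(-1.8800) = 0.5319
b2 = y0 - m2*x0 = -8 - 16/(-1.8800) = -8 + 8.5106 = 0.5106

y = 0.5319x + 0.5106


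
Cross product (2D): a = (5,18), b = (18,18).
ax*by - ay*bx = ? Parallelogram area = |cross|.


cross = 5*18 - 18*18 = 90 - 324 = -234
Parallelogram area = |-234| = 234

cross = -234, parallelogram area = 234


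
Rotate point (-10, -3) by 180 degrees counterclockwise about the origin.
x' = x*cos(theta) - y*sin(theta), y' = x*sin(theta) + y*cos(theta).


cos(180) = -1, sin(180) = 0
x' = -10*(-1) + 3*0 = 10
y' = -10*0 - 3*(-1) = 3

(10, 3)


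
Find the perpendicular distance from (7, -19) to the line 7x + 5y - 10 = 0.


|7*7 + 5*(-19) - 10| = |-56| = 56
sqrt(49 + 25) = sqrt(74) = 8.6023
d = 56/sqrt(74) = 6.5099

6.5099


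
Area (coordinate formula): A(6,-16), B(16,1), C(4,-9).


6*(1+ 9) = 60
16*(-9+ 16) = 112
4*(-16-1) = -68
sum = 104
Area = |104|/2 = 52.0000

52.0000 sq units


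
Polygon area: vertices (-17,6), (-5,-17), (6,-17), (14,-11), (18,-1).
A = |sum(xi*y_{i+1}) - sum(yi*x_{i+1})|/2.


sum(xi*y_{i+1}) = -17*(-17) - 5*(-17) + 6*(-11) + 14*(-1) + 18*6 = 402
sum(yi*x_{i+1}) = 6*(-5) - 17*6 - 17*14 - 11*18 - 1*(-17) = -551
Area = |402 + 551|/2 = 953/2 = 476.5000

476.5000 sq units


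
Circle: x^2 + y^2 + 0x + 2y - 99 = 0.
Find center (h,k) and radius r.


h = -D/2 = 0/2 = 0
k = -E/2 = -2/2 = -1
r^2 = h^2 + k^2 - F = 0 + 1 + 99 = 100
r = 10

Center (0, -1), radius = 10


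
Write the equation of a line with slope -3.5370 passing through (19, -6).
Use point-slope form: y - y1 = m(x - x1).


y + 6 = -3.5370(x - 19)
y = -3.5370x - 6 + 3.5370*19
y = -3.5370x + 61.2030

y = -3.5370x + 61.2030


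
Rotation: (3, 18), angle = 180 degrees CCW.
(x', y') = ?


cos(180) = -1, sin(180) = 0
x' = 3*(-1) - 18*0 = -3
y' = 3*0 + 18*(-1) = -18

(-3, -18)


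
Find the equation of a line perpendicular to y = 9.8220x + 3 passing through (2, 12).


Perpendicular slope = -1/m1 = -1/9.8220 = -0.1018
b2 = y0 - m2*x0 = 12 + 2/9.8220 = 12 + 0.2036 = 12.2036

y = -0.1018x + 12.2036


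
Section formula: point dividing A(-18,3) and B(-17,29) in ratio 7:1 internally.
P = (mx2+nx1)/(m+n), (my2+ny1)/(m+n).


Px = (7*(-17) + 1*(-18))/8 = -137/8 = -17.1250
Py = (7*29 + 1*3)/8 = 206/8 = 25.7500

P = (-17.1250, 25.7500)


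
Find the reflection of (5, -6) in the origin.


Reflection rule for origin: (-x, -y)
(5, -6) -> (-5, 6)

(-5, 6)


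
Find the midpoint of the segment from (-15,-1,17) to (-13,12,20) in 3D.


Mx = (-15- 13)/2 = -14.0000
My = (-1+12)/2 = 5.5000
Mz = (17+20)/2 = 18.5000

M = (-14.0000, 5.5000, 18.5000)


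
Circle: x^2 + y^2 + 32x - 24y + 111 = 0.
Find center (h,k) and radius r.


h = -D/2 = -32/2 = -16
k = -E/2 = 24/2 = 12
r^2 = h^2 + k^2 - F = 256 + 144 - 111 = 289
r = 17

Center (-16, 12), radius = 17


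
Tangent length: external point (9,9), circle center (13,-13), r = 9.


d = sqrt((9-13)^2 + (9+ 13)^2) = sqrt(16+484) = 22.3607
L = sqrt(500.0000 - 81) = sqrt(419.0000) = 20.4695

20.4695


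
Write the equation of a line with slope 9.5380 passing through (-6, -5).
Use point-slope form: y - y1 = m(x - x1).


y + 5 = 9.5380(x + 6)
y = 9.5380x - 5 - 9.5380*(-6)
y = 9.5380x + 52.2280

y = 9.5380x + 52.2280


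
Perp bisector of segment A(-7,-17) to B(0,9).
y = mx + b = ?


Midpoint = (-3.5, -4)
Slope of AB = dy/dx = 26/7 = 3.7143
Perp slope = -dx/dy = -7/26 = -0.2692
b = My - (perp slope)*Mx = -4 + (7*(-3.5))/26 = -4 - 0.9423 = -4.9423

y = -0.2692x - 4.9423


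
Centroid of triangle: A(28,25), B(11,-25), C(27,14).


Gx = (28+11+27)/3 = 66/3 = 22.0000
Gy = (25- 25+14)/3 = 14/3 = 4.6667

G = (22.0000, 4.6667)


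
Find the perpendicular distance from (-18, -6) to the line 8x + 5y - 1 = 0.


|8*(-18) + 5*(-6) - 1| = |-175| = 175
sqrt(64 + 25) = sqrt(89) = 9.4340
d = 175/sqrt(89) = 18.5500

18.5500


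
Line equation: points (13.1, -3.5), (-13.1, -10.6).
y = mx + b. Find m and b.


m = (-7.1)/(-26.2) = 0.2710
b = y1 - m*x1 = -3.5 - (-7.1*13.1)/(-26.2) = -3.5 - 3.5500 = -7.0500

y = 0.2710x - 7.0500


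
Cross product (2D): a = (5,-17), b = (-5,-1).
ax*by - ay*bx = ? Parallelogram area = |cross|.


cross = 5*(-1) + 17*(-5) = -5 - 85 = -90
Parallelogram area = |-90| = 90

cross = -90, parallelogram area = 90


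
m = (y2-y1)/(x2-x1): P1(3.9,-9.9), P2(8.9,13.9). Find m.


dy = 13.9 + 9.9 = 23.8
dx = 8.9 - 3.9 = 5.0
m = 23.8/5.0 = 4.7600

m = 4.7600


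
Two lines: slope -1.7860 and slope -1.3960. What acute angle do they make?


m1-m2 = -0.39
1+m1*m2 = 3.493256
tan(theta) = |-0.39/3.493256| = 0.111644
theta = arctan(|-0.39/3.493256|) = 6.3703 degrees (acute angle)

6.3703 degrees


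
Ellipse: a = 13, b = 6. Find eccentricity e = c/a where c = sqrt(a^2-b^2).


c = sqrt(169-36) = sqrt(133) = 11.5326
e = c/a = sqrt(133)/13 = 0.8871

e = 0.8871


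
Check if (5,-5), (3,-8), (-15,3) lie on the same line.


5*(-8-3) + 3*(3+ 5) - 15*(-5+ 8)
= -55 + 24 - 45 = -76

No, not collinear (determinant = -76)


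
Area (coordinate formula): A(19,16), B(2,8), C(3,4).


19*(8-4) = 76
2*(4-16) = -24
3*(16-8) = 24
sum = 76
Area = |76|/2 = 38.0000

38.0000 sq units


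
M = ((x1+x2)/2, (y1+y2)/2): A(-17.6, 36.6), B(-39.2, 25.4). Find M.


Mx = (-17.6 - 39.2)/2 = -56.8/2 = -28.4000
My = (36.6 + 25.4)/2 = 62.0/2 = 31.0000

(-28.4000, 31.0000)


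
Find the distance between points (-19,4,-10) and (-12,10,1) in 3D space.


dx=7, dy=6, dz=11
d = sqrt(49+36+121) = sqrt(206) = 14.3527

14.3527


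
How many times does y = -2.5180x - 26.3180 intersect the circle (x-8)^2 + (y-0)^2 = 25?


Substitute y = -2.5180x - 26.3180: (x-8)^2 + (-2.5180x- 26.3180-0)^2 = 25
Expand to Ax^2 + Bx + C = 0, where b-k = -26.318
A = 1+m^2 = 7.340324
B = 2(m(b-k) - h) = 2(-2.5180*(-26.318) - 8) = 116.537448
C = h^2 + (b-k)^2 - r^2 = 64 + 692.637124 - 25 = 731.637124
disc = B^2-4AC = 13580.9768 - 21481.8142 = -7900.8374
disc < 0

0 intersection points


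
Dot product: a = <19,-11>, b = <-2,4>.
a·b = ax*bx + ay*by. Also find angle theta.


a·b = 19*(-2) - 11*4 = -38 - 44 = -82
|a| = sqrt(361+121) = 21.9545
|b| = sqrt(4+16) = 4.4721
cos(theta) = -82/(sqrt(482)*sqrt(20)) = -82/sqrt(9640) = -0.835171
theta = arccos(-82/sqrt(9640)) = 146.6336 degrees

a·b = -82, theta = 146.6336 deg


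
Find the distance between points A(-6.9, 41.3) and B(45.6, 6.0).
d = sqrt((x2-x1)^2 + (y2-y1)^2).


dx = 45.6 + 6.9 = 52.5
dy = 6.0 - 41.3 = -35.3
d = sqrt(2756.25 + 1246.09) = sqrt(4002.34) = 63.2640

63.2640


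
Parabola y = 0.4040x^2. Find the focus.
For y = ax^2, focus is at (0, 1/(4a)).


a = 0.4040
4a = 1.6160
focus = (0, 1/1.6160) = (0, 0.6188)

Focus = (0, 0.6188)


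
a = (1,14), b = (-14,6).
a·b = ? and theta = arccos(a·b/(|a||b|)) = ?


a·b = 1*(-14) + 14*6 = -14 + 84 = 70
|a| = sqrt(1+196) = 14.0357
|b| = sqrt(196+36) = 15.2315
cos(theta) = 70/(sqrt(197)*sqrt(232)) = 70/sqrt(45704) = 0.327432
theta = arccos(70/sqrt(45704)) = 70.8870 degrees

a·b = 70, theta = 70.8870 deg


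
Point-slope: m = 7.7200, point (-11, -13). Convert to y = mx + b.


y + 13 = 7.7200(x + 11)
y = 7.7200x - 13 - 7.7200*(-11)
y = 7.7200x + 71.9200

y = 7.7200x + 71.9200


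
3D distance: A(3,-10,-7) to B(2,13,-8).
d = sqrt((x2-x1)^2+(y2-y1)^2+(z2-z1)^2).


dx=-1, dy=23, dz=-1
d = sqrt(1+529+1) = sqrt(531) = 23.0434

23.0434


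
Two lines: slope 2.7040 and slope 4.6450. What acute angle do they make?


m1-m2 = -1.941
1+m1*m2 = 13.56008
tan(theta) = |-1.941/13.56008| = 0.143141
theta = arctan(|-1.941/13.56008|) = 8.1460 degrees (acute angle)

8.1460 degrees


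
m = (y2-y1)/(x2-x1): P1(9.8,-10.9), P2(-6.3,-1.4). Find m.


dy = -1.4 + 10.9 = 9.5
dx = -6.3 - 9.8 = -16.1
m = 9.5/(-16.1) = -0.5901

m = -0.5901


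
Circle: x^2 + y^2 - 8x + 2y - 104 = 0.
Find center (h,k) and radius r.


h = -D/2 = 8/2 = 4
k = -E/2 = -2/2 = -1
r^2 = h^2 + k^2 - F = 16 + 1 + 104 = 121
r = 11

Center (4, -1), radius = 11


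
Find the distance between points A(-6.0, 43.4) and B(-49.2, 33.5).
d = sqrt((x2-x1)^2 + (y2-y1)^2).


dx = -49.2 + 6.0 = -43.2
dy = 33.5 - 43.4 = -9.9
d = sqrt(1866.24 + 98.01) = sqrt(1964.25) = 44.3199

44.3199


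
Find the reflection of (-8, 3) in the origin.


Reflection rule for origin: (-x, -y)
(-8, 3) -> (8, -3)

(8, -3)


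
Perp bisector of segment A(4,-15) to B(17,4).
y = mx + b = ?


Midpoint = (10.5, -5.5)
Slope of AB = dy/dx = 19/13 = 1.4615
Perp slope = -dx/dy = -13/19 = -0.6842
b = My - (perp slope)*Mx = -5.5 + (13*10.5)/19 = -5.5 + 7.1842 = 1.6842

y = -0.6842x + 1.6842


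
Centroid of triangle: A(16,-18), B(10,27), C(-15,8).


Gx = (16+10- 15)/3 = 11/3 = 3.6667
Gy = (-18+27+8)/3 = 17/3 = 5.6667

G = (3.6667, 5.6667)


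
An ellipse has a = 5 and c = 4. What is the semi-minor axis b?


b^2 = 5^2 - (4)^2 = 25 - 16 = 9
b = sqrt(9) = 3

b = 3


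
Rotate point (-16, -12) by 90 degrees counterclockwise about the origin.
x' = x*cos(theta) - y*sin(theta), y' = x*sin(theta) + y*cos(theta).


cos(90) = 0, sin(90) = 1
x' = -16*0 + 12*1 = 12
y' = -16*1 - 12*0 = -16

(12, -16)


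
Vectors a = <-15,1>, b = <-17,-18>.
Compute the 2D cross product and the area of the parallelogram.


cross = -15*(-18) - 1*(-17) = 270 + 17 = 287
Parallelogram area = |287| = 287

cross = 287, parallelogram area = 287


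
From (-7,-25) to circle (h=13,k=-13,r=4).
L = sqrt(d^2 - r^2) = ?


d = sqrt((-7-13)^2 + (-25+ 13)^2) = sqrt(400+144) = 23.3238
L = sqrt(544.0000 - 16) = sqrt(528.0000) = 22.9783

22.9783


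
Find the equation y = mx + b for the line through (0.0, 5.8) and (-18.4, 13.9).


m = (8.1)/(-18.4) = -0.4402
b = y1 - m*x1 = 5.8 - (8.1*0.0)/(-18.4) = 5.8 - 0 = 5.8000

y = -0.4402x + 5.8000


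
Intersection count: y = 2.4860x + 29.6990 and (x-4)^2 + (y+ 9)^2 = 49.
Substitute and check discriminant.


Substitute y = 2.4860x + 29.6990: (x-4)^2 + (2.4860x+29.6990+ 9)^2 = 49
Expand to Ax^2 + Bx + C = 0, where b-k = 38.699
A = 1+m^2 = 7.180196
B = 2(m(b-k) - h) = 2(2.4860*38.699 - 4) = 184.411428
C = h^2 + (b-k)^2 - r^2 = 16 + 1497.612601 - 49 = 1464.612601
disc = B^2-4AC = 34007.5748 - 42064.8222 = -8057.2474
disc < 0

0 intersection points


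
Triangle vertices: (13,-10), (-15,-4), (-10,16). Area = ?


13*(-4-16) = -260
-15*(16+ 10) = -390
-10*(-10+ 4) = 60
sum = -590
Area = |-590|/2 = 295.0000

295.0000 sq units


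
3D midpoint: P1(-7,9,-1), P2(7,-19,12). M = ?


Mx = (-7+7)/2 = 0
My = (9- 19)/2 = -5.0000
Mz = (-1+12)/2 = 5.5000

M = (0, -5.0000, 5.5000)


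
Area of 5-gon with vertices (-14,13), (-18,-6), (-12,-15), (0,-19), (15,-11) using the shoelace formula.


sum(xi*y_{i+1}) = -14*(-6) - 18*(-15) - 12*(-19) + 0*(-11) + 15*13 = 777
sum(yi*x_{i+1}) = 13*(-18) - 6*(-12) - 15*0 - 19*15 - 11*(-14) = -293
Area = |777 + 293|/2 = 1070/2 = 535.0000

535.0000 sq units


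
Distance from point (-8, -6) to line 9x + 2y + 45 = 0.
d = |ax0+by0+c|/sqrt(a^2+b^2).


|9*(-8) + 2*(-6) + 45| = |-39| = 39
sqrt(81 + 4) = sqrt(85) = 9.2195
d = 39/sqrt(85) = 4.2301

4.2301


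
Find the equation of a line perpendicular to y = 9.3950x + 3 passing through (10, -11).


Perpendicular slope = -1/m1 = -1/9.3950 = -0.1064
b2 = y0 - m2*x0 = -11 + 10/9.3950 = -11 + 1.0644 = -9.9356

y = -0.1064x - 9.9356


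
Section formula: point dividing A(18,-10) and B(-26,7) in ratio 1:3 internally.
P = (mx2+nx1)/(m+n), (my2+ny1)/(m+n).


Px = (1*(-26) + 3*18)/4 = 28/4 = 7.0000
Py = (1*7 + 3*(-10))/4 = -23/4 = -5.7500

P = (7.0000, -5.7500)


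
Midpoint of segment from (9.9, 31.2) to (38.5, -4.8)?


Mx = (9.9 + 38.5)/2 = 48.4/2 = 24.2000
My = (31.2 - 4.8)/2 = 26.4/2 = 13.2000

(24.2000, 13.2000)


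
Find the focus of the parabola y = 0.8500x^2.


a = 0.8500
4a = 3.4000
focus = (0, 1/3.4000) = (0, 0.2941)

Focus = (0, 0.2941)


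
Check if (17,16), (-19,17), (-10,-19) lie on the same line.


17*(17+ 19) - 19*(-19-16) - 10*(16-17)
= 612 + 665 + 10 = 1287

No, not collinear (determinant = 1287)


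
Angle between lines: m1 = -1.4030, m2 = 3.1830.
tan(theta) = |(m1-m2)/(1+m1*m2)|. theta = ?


m1-m2 = -4.586
1+m1*m2 = -3.465749
tan(theta) = |-4.586/(-3.465749)| = 1.323235
theta = arctan(|-4.586/(-3.465749)|) = 52.9208 degrees (acute angle)

52.9208 degrees


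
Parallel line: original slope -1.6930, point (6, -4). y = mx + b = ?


Parallel lines have equal slopes.
m2 = -1.6930
b2 = -4 + 1.6930*6 = 6.1580

y = -1.6930x + 6.1580


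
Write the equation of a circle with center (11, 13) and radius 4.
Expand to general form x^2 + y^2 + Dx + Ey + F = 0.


(x-11)^2 + (y-13)^2 = 4^2
D = -2h = -22, E = -2k = -26
F = h^2+k^2-r^2 = 121+169-16 = 274

x^2 + y^2 - 22x - 26y + 274 = 0
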